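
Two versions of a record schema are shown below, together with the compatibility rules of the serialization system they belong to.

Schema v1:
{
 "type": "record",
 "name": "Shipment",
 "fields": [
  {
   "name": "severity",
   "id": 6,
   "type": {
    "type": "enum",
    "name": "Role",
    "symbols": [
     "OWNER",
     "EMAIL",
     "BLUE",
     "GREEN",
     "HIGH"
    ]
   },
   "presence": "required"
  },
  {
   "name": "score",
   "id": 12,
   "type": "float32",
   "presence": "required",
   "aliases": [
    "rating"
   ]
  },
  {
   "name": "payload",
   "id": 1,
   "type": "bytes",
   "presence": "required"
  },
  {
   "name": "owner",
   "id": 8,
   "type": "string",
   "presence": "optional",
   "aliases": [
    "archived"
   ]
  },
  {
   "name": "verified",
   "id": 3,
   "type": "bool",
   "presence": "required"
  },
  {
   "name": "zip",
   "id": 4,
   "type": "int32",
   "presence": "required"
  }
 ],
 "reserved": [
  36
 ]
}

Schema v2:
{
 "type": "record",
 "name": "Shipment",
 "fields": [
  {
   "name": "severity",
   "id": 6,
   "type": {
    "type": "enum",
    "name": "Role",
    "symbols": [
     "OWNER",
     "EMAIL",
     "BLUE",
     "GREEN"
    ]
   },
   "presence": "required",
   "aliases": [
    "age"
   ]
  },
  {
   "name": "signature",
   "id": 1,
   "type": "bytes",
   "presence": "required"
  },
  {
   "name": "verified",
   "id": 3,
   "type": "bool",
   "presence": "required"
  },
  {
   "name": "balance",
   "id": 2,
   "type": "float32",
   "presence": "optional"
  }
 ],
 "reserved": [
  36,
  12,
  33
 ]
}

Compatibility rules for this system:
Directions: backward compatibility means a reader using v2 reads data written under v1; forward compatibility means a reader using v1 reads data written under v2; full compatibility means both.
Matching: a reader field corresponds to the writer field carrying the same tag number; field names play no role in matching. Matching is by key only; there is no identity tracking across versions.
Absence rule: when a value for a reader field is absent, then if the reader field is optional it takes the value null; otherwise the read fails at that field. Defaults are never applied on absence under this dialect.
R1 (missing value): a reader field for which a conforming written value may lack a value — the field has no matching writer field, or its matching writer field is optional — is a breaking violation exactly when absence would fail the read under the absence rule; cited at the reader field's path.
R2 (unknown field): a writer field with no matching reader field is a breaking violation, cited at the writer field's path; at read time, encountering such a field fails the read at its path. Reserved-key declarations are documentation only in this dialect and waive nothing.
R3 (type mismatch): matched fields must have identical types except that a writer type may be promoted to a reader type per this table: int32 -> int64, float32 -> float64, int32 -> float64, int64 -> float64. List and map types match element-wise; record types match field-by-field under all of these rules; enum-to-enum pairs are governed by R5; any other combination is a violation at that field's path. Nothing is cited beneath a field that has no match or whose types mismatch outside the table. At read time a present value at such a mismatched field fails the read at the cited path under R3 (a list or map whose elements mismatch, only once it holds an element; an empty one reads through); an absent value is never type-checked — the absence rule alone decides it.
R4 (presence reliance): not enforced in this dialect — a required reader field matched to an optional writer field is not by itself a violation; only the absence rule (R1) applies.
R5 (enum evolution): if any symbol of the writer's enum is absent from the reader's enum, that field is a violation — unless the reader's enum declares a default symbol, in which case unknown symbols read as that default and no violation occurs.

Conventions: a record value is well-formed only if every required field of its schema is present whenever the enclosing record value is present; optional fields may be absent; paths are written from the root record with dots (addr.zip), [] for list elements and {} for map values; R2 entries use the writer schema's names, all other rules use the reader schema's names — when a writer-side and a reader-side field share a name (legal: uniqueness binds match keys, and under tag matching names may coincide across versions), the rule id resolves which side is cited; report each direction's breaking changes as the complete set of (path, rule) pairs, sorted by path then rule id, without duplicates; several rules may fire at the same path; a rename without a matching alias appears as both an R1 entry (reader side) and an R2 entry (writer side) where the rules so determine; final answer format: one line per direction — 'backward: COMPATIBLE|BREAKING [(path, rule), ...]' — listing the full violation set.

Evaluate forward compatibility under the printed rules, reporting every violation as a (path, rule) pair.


arrows below run writer -> reader for Shipment
forward analysis of Shipment with v1 as reader and v2 as writer:
  severity: paired with writer severity (Role -> Role; writer required)
  score: no writer match
  payload: paired with writer signature (bytes -> bytes; writer required)
  owner: no writer match
  verified: paired with writer verified (bool -> bool; writer required)
  zip: no writer match
  balance (writer side), unknown to reader
  R2 fires at balance
  R1 fires at score
  R1 fires at zip
  forward on Shipment therefore BREAKING (3)
checking off the Shipment differences that do not matter here:
  removed field owner from record Shipment -> fires only in the backward direction of Shipment, which is not asked here
  enum Role (field severity in record Shipment): symbol HIGH removed -> fires only in the backward direction of Shipment, which is not asked here
  renamed field payload to signature in record Shipment -> triggers nothing under Shipment's printed rules — same verdict

forward: BREAKING [(balance, R2), (score, R1), (zip, R1)]


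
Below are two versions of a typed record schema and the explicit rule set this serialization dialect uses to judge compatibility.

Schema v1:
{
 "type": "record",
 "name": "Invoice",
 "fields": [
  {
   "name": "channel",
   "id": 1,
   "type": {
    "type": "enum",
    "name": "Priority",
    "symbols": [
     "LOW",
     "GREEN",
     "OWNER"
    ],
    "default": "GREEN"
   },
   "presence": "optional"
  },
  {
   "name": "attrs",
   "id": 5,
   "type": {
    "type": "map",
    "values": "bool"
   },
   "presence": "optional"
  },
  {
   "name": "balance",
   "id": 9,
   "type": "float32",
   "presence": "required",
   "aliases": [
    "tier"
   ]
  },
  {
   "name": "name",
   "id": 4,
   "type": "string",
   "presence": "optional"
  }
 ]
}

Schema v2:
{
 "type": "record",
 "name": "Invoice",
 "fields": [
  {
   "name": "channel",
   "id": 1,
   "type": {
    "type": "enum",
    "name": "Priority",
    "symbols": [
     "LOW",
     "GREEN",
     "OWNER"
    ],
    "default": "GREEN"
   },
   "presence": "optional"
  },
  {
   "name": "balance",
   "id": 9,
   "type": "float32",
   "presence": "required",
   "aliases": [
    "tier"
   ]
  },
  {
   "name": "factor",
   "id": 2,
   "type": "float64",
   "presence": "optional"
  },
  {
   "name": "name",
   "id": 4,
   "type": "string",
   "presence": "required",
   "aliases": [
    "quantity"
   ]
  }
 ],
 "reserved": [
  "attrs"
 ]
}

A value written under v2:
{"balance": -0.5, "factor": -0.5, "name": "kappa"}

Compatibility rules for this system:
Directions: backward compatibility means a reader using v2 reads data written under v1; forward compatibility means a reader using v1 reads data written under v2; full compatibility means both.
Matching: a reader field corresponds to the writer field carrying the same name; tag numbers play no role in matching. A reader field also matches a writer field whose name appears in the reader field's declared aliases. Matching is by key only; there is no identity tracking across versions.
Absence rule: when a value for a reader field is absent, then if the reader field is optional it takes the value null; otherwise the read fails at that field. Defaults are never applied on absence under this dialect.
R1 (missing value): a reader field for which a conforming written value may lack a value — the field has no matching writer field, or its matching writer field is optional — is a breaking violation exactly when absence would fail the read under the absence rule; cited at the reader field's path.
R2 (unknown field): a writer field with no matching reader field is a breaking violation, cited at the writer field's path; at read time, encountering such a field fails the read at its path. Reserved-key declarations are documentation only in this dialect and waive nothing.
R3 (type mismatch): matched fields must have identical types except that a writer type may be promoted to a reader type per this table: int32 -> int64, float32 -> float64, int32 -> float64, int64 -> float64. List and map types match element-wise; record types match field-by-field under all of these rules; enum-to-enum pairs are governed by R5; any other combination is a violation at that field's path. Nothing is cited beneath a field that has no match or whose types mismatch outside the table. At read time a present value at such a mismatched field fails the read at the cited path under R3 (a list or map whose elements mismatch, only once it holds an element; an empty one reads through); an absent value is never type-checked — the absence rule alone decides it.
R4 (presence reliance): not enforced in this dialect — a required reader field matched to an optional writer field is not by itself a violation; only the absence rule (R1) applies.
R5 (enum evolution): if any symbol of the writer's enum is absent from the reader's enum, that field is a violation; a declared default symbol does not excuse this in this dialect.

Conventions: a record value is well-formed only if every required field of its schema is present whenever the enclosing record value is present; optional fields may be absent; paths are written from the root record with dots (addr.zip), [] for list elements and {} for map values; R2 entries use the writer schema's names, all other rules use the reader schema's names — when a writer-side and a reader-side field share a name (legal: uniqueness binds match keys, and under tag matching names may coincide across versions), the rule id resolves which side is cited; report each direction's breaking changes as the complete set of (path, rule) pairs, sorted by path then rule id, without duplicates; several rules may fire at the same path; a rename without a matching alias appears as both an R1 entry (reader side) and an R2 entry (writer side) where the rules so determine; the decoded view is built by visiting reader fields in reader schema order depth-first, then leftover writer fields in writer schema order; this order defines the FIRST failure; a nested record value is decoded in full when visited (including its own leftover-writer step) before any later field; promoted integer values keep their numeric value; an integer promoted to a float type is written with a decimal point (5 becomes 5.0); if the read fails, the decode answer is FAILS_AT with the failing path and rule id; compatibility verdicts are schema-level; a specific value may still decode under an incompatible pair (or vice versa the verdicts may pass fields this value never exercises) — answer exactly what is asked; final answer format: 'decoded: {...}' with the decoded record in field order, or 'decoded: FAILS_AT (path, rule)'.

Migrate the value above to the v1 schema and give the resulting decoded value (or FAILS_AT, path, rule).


decoded: FAILS_AT (factor, R2)

the writer's type comes first in each Invoice pair
decode walk for Invoice under reader schema v1:
  channel := null (missing; optional => null)
  attrs := null (missing; optional => null)
  balance := -0.5
  name := "kappa"
  read fails at factor under R2 (unknown field)
  => FAILS_AT (factor, R2)
checking off the Invoice differences that do not matter here:
  field name in record Invoice: optional changed to required -> changes Invoice's schema-level verdicts only — the decode of this value is the same
  removed field attrs from record Invoice (its key "attrs" joins the reserved list) -> changes Invoice's schema-level verdicts only — the decode of this value is the same


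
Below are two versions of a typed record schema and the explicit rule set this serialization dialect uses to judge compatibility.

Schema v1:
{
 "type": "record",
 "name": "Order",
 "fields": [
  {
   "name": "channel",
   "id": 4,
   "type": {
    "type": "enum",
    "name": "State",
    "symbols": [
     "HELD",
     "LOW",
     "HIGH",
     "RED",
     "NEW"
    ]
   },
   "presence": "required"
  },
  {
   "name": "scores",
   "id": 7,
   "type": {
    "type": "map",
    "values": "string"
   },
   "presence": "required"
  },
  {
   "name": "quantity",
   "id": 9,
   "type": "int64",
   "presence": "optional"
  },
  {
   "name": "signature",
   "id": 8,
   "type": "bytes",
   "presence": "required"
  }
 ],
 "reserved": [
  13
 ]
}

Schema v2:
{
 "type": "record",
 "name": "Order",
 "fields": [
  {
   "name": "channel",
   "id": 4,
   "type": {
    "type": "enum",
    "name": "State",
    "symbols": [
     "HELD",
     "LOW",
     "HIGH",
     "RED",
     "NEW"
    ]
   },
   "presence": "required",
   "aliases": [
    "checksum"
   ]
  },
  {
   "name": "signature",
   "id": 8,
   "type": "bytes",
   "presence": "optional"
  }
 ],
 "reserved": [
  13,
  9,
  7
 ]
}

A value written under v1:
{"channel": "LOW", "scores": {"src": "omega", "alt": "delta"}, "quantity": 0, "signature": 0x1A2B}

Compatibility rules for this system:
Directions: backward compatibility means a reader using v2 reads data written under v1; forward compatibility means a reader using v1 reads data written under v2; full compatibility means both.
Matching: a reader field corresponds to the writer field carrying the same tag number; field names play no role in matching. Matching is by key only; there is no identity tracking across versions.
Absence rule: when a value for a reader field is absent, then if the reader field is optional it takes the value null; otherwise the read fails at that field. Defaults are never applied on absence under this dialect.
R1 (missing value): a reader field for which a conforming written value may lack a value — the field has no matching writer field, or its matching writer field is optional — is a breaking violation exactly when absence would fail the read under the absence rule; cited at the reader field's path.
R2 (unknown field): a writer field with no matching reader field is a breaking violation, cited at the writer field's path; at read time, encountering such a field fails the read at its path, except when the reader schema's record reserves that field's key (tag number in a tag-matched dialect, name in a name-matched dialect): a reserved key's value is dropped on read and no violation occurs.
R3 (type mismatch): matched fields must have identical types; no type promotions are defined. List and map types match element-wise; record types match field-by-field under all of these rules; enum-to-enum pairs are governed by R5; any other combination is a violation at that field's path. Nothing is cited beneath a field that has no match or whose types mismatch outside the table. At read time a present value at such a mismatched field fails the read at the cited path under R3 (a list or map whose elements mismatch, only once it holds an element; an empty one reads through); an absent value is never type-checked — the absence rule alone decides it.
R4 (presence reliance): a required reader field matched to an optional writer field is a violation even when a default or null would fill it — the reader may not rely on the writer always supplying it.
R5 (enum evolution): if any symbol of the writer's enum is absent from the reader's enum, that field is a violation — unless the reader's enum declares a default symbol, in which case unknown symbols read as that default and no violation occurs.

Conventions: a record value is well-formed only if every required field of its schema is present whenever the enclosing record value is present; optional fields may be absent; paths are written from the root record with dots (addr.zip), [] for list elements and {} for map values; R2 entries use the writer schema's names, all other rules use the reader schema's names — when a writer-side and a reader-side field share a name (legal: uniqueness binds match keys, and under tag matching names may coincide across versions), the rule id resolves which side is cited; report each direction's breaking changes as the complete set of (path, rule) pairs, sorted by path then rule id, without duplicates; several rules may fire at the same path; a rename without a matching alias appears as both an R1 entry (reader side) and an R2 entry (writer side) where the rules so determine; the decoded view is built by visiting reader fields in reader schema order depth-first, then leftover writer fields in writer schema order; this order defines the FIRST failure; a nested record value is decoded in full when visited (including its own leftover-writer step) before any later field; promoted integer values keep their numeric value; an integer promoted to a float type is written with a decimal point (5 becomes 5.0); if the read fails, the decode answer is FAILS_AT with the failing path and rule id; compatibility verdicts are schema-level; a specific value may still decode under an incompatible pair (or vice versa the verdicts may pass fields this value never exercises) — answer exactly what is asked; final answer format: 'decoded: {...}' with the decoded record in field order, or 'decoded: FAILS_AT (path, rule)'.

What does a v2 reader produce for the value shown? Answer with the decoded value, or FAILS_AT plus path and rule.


each type pair in Order: writer, then reader
decode (reader v2):
  channel := "LOW"
  signature := 0x1A2B
  writer scores: reserved -> dropped
  writer quantity: reserved -> dropped
  => decoded: {"channel": "LOW", "signature": 0x1A2B}
diffs on Order not affecting the asked answer:
  field signature in record Order: required changed to optional -> matters for Order compatibility verdicts, not for this value's decode

decoded: {"channel": "LOW", "signature": 0x1A2B}


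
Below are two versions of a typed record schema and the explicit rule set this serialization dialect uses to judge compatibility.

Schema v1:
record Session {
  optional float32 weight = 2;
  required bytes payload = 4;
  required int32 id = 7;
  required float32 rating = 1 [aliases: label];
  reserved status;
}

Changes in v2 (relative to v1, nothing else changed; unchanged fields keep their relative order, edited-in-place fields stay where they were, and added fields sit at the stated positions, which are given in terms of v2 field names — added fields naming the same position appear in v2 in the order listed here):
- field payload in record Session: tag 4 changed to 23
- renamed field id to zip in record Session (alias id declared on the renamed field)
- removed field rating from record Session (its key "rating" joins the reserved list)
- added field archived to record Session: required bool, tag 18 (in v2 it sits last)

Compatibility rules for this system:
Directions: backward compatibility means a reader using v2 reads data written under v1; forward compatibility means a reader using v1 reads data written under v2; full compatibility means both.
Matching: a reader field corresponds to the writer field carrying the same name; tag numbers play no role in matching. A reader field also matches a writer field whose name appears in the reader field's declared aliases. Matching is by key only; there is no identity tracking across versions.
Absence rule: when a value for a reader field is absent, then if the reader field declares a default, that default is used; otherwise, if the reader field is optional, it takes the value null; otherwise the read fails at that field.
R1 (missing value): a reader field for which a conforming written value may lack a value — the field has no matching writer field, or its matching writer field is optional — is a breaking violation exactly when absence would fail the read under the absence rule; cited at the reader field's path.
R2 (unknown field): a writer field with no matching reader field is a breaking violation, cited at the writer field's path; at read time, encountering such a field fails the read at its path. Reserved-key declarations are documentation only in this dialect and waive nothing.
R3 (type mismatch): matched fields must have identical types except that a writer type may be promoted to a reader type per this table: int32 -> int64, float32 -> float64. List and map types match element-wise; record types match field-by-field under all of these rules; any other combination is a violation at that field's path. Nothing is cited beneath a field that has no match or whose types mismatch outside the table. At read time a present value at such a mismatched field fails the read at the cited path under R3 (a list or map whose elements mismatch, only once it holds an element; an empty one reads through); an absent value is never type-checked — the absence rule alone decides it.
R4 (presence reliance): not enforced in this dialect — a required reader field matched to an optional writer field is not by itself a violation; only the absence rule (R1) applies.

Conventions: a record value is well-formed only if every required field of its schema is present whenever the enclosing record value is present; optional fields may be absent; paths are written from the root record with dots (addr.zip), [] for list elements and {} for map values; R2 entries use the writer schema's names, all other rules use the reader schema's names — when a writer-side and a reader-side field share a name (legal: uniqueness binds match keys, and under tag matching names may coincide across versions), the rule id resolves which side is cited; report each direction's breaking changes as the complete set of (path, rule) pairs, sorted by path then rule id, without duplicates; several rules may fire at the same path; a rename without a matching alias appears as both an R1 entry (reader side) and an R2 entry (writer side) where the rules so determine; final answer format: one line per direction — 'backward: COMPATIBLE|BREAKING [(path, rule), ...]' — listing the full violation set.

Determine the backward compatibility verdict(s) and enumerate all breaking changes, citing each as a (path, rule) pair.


the writer's type comes first in each Session pair
backward on Session — v2 reading data written by v1:
  weight: float32 -> float32, writer optional; from weight
  payload: bytes -> bytes, writer required; from payload
  zip: int32 -> int32, writer required; from id
  archived has no writer counterpart
  writer rating: unknown to reader
  R1 fires at archived
  R2 fires at rating
  => 2 violation(s): backward is BREAKING for Session
the rest of the Session diff is inert for this question:
  field payload in record Session: tag 4 changed to 23 -> fires no rule on Session, leaving the asked answer as it is
  renamed field id to zip in record Session (alias id declared on the renamed field) -> its effect on Session is confined to the forward direction, not asked

backward: BREAKING [(archived, R1), (rating, R2)]


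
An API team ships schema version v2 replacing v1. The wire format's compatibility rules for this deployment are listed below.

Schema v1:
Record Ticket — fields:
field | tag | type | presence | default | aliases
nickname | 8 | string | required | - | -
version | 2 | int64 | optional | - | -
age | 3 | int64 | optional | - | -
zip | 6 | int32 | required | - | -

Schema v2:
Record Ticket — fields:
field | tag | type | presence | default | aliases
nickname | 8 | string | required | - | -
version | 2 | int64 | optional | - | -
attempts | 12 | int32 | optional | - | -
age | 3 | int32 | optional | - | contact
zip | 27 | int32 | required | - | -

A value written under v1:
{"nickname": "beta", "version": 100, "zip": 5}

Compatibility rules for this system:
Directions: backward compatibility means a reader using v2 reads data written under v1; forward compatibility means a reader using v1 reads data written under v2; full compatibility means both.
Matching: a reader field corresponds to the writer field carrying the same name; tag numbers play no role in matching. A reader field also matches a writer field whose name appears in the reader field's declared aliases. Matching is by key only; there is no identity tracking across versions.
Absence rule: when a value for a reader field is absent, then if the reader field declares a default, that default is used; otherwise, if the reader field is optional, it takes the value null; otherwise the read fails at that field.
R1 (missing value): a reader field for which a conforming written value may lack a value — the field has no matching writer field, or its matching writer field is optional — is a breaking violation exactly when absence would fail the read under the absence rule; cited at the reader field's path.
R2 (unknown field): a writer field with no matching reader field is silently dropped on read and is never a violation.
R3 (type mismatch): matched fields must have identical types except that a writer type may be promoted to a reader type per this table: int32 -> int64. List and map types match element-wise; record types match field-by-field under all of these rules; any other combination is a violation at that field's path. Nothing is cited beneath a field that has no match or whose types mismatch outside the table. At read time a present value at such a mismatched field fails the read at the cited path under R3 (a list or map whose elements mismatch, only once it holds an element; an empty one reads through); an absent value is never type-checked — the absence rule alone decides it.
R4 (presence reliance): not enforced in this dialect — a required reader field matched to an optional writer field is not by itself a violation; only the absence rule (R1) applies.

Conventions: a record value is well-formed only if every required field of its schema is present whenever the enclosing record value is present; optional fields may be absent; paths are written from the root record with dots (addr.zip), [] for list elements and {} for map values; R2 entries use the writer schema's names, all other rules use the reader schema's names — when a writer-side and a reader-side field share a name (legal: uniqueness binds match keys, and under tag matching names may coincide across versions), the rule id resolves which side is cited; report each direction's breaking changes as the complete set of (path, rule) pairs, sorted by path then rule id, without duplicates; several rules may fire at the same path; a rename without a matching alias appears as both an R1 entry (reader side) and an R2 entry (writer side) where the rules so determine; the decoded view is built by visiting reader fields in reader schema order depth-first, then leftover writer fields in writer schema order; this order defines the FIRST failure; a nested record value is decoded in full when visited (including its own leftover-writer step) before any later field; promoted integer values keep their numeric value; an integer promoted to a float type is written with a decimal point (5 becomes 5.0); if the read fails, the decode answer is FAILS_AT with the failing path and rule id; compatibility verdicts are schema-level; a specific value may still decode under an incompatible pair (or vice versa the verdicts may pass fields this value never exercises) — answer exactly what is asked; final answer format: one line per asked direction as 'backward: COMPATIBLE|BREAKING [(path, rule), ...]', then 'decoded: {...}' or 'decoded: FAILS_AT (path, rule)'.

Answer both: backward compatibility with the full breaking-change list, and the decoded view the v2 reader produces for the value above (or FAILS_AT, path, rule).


backward: BREAKING [(age, R3)]; decoded: {"nickname": "beta", "version": 100, "attempts": null, "age": null, "zip": 5}

each type pair in Ticket: writer, then reader
backward analysis of Ticket with v2 as reader and v1 as writer:
  writer required, string -> string: reader nickname maps from writer nickname
  writer optional, int64 -> int64: reader version maps from writer version
  attempts has no writer counterpart
  writer optional, int64 -> int32: reader age maps from writer age
  writer required, int32 -> int32: reader zip maps from writer zip
  R3 fires at age
  => 1 violation(s): backward is BREAKING for Ticket
decode (reader v2):
  nickname := "beta"
  version := 100
  attempts := null (not supplied -> null)
  age := null (not supplied -> null)
  zip := 5
  => decoded: {"nickname": "beta", "version": 100, "attempts": null, "age": null, "zip": 5}
checking off the Ticket differences that do not matter here:
  field zip in record Ticket: tag 6 changed to 27 -> inert for the asked Ticket verdict: nothing fires


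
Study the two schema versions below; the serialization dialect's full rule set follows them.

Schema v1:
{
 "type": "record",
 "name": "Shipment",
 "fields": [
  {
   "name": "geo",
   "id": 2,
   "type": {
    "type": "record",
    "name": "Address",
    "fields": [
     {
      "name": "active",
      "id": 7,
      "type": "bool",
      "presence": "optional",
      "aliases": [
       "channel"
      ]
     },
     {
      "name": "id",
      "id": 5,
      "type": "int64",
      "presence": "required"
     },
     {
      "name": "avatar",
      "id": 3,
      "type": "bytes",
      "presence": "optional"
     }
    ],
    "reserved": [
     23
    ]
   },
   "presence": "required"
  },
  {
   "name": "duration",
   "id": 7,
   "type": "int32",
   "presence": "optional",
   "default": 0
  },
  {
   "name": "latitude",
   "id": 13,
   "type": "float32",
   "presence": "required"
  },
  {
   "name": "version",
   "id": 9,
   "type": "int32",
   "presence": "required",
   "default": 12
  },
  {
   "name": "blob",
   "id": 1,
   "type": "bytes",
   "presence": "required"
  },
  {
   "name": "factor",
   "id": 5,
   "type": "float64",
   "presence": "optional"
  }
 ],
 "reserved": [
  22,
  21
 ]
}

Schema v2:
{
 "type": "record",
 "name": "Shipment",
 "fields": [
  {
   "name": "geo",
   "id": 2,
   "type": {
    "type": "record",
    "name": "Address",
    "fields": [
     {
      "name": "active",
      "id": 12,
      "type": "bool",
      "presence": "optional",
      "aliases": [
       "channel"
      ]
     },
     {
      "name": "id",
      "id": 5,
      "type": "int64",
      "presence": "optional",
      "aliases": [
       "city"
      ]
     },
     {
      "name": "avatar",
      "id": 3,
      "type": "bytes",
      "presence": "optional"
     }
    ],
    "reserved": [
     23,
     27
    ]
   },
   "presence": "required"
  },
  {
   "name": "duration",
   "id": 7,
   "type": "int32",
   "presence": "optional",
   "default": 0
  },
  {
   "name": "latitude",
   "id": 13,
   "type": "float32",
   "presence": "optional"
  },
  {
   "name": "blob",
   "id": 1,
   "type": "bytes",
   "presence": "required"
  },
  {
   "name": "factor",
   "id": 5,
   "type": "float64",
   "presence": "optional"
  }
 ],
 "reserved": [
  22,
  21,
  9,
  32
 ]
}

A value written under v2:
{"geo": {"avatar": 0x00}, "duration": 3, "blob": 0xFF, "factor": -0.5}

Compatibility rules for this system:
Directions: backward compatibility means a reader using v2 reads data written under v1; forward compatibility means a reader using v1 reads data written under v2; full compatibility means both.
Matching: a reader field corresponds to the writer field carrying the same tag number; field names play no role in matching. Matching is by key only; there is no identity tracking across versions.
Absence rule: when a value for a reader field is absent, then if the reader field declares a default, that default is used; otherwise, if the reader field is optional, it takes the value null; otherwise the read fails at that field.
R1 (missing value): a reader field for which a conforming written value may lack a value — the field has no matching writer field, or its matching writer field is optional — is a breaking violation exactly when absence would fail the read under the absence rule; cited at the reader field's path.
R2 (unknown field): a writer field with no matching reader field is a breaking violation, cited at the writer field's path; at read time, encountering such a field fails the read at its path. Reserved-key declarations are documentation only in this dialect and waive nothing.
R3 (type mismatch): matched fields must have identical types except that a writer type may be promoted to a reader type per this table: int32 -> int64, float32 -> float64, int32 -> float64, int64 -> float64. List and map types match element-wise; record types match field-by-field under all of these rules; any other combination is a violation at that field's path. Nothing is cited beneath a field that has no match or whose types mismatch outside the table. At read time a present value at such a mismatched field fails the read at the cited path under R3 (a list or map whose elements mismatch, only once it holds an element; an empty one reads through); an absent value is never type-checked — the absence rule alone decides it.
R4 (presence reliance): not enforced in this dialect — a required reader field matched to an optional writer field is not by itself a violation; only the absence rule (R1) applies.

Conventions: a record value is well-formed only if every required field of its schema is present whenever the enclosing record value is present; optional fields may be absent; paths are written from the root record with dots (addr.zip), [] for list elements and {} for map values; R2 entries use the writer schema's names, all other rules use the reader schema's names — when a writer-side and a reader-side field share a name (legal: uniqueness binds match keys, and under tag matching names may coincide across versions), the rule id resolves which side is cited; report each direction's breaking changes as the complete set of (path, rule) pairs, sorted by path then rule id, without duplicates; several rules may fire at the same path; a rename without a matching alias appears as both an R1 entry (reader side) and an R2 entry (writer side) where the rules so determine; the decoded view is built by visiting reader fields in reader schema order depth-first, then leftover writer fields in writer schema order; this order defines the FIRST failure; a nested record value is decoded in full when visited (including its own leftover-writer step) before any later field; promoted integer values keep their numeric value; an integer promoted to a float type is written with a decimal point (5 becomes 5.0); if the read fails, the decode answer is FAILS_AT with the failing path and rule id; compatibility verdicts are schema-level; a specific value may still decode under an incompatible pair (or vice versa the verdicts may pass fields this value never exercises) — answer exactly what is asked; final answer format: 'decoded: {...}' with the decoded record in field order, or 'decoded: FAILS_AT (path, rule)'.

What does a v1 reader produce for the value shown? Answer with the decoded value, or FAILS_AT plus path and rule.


decoded: FAILS_AT (geo.id, R1)

in Shipment below, arrows point writer -> reader
decode walk for Shipment under reader schema v1:
  geo.active := null (not supplied -> null)
  read fails at geo.id under R1 (no fill)
  => FAILS_AT (geo.id, R1)
the other Shipment changes do not affect what is asked:
  removed field version from record Shipment (its key 9 joins the reserved list) -> shifts the Shipment verdicts, not this decode
  field latitude in record Shipment: required changed to optional -> shifts the Shipment verdicts, not this decode
  field active in record Address: tag 7 changed to 12 -> shifts the Shipment verdicts, not this decode


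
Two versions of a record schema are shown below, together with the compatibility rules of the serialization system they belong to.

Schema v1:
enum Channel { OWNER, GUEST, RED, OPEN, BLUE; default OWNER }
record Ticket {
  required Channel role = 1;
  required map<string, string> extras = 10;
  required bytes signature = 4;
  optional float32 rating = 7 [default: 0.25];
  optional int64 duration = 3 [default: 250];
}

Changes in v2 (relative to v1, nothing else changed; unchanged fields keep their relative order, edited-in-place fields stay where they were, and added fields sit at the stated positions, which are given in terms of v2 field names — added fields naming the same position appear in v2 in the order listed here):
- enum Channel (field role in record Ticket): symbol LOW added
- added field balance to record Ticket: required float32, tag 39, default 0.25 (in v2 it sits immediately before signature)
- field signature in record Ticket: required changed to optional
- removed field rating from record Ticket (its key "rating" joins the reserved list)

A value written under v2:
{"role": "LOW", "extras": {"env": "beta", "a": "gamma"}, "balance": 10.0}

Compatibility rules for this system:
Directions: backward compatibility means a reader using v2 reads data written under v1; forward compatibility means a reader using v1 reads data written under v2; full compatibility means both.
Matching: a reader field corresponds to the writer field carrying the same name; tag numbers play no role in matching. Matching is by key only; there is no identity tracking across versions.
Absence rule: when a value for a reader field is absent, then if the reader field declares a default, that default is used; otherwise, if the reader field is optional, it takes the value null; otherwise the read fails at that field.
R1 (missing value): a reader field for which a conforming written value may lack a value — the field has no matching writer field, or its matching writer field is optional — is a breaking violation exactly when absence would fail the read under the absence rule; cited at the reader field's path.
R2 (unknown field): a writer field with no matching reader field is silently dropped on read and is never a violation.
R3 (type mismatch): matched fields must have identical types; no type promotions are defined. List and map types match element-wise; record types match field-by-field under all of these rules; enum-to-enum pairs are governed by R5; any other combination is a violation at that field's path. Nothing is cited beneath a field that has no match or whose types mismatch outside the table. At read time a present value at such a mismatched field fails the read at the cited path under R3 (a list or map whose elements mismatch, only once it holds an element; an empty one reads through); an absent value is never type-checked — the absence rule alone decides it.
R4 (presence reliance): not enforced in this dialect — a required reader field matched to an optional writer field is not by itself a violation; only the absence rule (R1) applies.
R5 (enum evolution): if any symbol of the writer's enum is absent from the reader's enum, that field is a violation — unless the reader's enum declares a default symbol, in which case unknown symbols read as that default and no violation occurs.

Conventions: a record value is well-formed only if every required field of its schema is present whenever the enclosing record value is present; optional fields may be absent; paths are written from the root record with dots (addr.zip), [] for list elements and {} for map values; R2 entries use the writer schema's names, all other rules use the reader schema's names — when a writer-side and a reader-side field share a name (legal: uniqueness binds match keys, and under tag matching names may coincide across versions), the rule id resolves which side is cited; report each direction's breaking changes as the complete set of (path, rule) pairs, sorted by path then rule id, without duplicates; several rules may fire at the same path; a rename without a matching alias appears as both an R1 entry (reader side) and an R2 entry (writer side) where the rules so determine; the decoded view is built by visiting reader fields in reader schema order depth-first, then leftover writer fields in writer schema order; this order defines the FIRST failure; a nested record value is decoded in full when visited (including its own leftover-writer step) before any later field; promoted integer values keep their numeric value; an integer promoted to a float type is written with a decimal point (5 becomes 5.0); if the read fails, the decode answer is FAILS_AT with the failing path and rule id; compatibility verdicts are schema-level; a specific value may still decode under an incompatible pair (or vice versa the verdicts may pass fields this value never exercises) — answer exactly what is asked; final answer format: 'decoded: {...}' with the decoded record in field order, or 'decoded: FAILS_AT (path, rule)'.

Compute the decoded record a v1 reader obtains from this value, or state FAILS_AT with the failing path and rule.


the writer's type comes first in each Ticket pair
decode walk for Ticket under reader schema v1:
  role := "OWNER" (symbol LOW -> reader default)
  extras := {"env": "beta", "a": "gamma"}
  read fails at signature under R1 (no fill)
  => FAILS_AT (signature, R1)
ruling out the remaining Ticket differences:
  enum Channel (field role in record Ticket): symbol LOW added -> no rule fires on it and the decoded Ticket view is identical with or without it
  added field balance to record Ticket: required float32, tag 39, default 0.25 (in v2 it sits immediately before signature) -> no rule fires on it and the decoded Ticket view is identical with or without it
  removed field rating from record Ticket (its key "rating" joins the reserved list) -> no rule fires on it and the decoded Ticket view is identical with or without it

decoded: FAILS_AT (signature, R1)
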